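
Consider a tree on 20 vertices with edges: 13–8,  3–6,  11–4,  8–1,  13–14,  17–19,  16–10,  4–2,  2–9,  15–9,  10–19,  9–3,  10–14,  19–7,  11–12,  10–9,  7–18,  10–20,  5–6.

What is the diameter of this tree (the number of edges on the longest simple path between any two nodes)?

9

Starting from 12, a farthest node is 1 at distance 9.
One longest path: 12 – 11 – 4 – 2 – 9 – 10 – 14 – 13 – 8 – 1.
So the diameter is 9.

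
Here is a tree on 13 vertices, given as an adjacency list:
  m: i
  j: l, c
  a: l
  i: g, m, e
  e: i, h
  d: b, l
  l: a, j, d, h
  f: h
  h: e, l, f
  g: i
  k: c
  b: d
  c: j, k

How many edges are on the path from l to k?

3

l–j–c–k: 3 edges.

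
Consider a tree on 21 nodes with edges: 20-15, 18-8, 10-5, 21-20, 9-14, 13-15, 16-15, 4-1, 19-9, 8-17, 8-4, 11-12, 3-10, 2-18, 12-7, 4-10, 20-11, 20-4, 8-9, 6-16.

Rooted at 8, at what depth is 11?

3

8 → 4 → 20 → 11 — 3 edges.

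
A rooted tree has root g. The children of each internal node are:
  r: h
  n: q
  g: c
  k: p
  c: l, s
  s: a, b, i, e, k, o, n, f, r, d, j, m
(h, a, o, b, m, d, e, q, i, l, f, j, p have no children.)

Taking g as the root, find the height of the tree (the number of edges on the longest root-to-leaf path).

4

The longest root-to-leaf path is g–c–s–n–q (4 edges).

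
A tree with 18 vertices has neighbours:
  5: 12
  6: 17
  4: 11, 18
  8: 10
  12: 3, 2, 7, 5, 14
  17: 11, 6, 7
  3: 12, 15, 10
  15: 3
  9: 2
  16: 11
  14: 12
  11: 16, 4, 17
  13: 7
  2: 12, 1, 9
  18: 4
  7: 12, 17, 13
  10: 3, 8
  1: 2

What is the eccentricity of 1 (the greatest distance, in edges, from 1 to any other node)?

The node farthest from 1 is 18, via 1 – 2 – 12 – 7 – 17 – 11 – 4 – 18 — 7 edges.

7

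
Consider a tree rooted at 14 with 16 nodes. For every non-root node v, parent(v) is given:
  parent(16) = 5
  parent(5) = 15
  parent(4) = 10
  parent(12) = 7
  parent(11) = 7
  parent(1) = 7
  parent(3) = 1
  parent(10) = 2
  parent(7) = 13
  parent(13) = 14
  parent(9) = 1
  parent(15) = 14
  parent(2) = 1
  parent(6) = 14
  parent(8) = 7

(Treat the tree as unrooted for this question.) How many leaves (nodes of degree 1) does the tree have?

8

Degree-1 nodes: 3, 4, 6, 8, 9, 11, 12, 16 — 8 of them.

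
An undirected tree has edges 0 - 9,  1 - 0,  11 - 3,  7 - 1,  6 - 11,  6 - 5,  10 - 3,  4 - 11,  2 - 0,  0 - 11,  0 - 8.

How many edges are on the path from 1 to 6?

3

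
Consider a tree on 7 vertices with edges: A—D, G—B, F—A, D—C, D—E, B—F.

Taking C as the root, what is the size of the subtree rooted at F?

Descendants of F (including itself): F, B, G. That's 3.

3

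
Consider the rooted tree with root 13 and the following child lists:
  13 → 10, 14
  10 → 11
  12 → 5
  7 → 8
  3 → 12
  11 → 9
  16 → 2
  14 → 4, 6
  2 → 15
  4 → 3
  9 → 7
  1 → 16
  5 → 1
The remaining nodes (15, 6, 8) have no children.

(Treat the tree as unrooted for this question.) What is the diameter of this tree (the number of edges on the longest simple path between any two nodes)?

14

Starting from 15, a farthest node is 8 at distance 14.
One longest path: 15–2–16–1–5–12–3–4–14–13–10–11–9–7–8.
So the diameter is 14.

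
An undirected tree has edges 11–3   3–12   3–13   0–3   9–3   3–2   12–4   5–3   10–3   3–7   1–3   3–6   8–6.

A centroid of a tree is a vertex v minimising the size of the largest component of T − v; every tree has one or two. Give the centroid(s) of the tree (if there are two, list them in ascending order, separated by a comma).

3

Removing 3 splits the tree into components of sizes 2, 2, 1, 1, 1, 1, 1, 1, 1, 1, 1; the largest is 2 ≤ ⌊14/2⌋ = 7.
Every other node leaves some component of size > 7, so the centroid is unique.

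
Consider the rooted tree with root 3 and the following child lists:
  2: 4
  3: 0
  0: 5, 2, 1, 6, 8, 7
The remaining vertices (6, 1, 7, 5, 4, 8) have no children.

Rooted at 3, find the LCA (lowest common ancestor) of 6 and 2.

6's ancestor chain is 6, 0, 3 and 2's is 2, 0, 3; they first meet at 0.

0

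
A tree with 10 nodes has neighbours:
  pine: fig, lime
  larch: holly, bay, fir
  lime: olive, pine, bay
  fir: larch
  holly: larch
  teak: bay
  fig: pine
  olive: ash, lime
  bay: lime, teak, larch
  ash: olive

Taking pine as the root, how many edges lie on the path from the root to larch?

Climbing from larch to the root: larch–bay–lime–pine. That's 3 steps.

3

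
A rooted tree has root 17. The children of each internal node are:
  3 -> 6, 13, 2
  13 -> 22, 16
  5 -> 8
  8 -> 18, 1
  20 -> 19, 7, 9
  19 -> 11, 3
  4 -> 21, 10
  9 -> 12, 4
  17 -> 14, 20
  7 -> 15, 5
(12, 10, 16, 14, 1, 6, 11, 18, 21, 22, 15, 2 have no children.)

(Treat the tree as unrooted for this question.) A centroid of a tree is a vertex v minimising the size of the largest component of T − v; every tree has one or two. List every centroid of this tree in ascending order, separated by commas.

20

If 20 is removed the pieces have sizes 8, 6, 5, 2, all ≤ ⌊22/2⌋ = 11.
Every other node leaves some component of size > 11, so the centroid is unique.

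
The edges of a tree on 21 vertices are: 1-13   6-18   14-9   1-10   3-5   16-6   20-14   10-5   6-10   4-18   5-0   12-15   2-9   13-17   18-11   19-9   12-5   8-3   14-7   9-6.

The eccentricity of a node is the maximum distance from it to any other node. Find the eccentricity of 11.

The node farthest from 11 is 8 (17, 15 also at distance 6), via 11-18-6-10-5-3-8 — 6 edges.

6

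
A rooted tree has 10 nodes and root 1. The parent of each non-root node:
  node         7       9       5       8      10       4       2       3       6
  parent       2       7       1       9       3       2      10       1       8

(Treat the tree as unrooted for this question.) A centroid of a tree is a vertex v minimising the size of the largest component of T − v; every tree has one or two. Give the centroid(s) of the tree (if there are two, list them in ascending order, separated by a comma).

2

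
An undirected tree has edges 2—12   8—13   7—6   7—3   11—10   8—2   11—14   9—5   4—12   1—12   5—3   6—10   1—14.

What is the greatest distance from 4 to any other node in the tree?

A farthest node from 4 is 9.
The path 4-12-1-14-11-10-6-7-3-5-9 has 10 edges.

10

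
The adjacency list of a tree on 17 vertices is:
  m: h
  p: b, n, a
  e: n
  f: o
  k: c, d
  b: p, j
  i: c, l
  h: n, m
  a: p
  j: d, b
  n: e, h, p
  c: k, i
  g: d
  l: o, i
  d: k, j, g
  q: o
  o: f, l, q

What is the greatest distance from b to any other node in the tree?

8

The node farthest from b is f (q also at distance 8), via b–j–d–k–c–i–l–o–f — 8 edges.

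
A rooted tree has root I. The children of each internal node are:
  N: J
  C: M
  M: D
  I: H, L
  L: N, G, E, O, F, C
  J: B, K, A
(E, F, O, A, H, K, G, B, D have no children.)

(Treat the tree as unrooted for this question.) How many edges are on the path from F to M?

F – L – C – M: 3 edges.

3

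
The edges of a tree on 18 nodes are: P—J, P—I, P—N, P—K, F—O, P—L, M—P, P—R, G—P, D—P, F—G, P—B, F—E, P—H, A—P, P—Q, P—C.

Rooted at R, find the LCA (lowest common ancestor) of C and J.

P

Ancestors of C (toward the root): C, P, R.
Ancestors of J: J, P, R.
The deepest node appearing in both lists is P.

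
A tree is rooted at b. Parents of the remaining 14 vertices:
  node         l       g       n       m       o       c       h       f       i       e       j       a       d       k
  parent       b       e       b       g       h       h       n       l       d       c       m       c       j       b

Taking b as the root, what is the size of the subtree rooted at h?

The subtree rooted at h contains: h, c, o, e, a, g, m, j, d, i — 10 nodes.

10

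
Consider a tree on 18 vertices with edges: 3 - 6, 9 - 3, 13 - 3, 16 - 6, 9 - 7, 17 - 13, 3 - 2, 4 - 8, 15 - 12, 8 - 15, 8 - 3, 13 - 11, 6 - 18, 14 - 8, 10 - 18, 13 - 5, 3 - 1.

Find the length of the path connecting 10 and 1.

4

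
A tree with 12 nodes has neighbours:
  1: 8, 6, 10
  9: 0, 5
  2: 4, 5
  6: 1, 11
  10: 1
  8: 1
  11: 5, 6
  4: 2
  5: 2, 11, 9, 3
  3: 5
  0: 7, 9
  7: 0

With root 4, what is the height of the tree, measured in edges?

6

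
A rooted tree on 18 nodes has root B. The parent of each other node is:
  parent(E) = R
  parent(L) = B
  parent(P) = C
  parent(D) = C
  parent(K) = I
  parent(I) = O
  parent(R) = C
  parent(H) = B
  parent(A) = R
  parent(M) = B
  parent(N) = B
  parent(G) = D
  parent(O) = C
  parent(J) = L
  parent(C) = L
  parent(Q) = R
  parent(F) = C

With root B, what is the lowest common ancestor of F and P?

C

Ancestors of F (toward the root): F, C, L, B.
Ancestors of P: P, C, L, B.
The deepest node appearing in both lists is C.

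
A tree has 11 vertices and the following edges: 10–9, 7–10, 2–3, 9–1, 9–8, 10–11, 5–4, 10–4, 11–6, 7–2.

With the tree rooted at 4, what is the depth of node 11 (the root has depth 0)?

2

Climbing from 11 to the root: 11–10–4. That's 2 steps.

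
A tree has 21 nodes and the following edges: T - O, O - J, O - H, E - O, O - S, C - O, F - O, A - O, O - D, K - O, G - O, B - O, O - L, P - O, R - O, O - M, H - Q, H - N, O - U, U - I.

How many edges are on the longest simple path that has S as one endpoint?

A farthest node from S is Q (N, I also at distance 3).
The path S-O-H-Q has 3 edges.

3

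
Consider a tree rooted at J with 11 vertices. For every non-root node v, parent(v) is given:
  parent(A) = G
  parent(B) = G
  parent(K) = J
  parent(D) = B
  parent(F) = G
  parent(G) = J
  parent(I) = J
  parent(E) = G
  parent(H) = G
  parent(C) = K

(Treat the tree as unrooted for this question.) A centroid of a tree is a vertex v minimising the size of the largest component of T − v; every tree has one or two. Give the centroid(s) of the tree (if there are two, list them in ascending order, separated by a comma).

G

Removing G splits the tree into components of sizes 4, 2, 1, 1, 1, 1; the largest is 4 ≤ ⌊11/2⌋ = 5.
No neighbour of G does as well, so G is the unique centroid.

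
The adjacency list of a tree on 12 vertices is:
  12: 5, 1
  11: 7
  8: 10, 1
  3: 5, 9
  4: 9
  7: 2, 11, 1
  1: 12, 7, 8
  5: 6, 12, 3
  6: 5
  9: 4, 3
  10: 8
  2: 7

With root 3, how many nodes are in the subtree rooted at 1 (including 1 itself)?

Descendants of 1 (including itself): 1, 8, 7, 10, 11, 2. That's 6.

6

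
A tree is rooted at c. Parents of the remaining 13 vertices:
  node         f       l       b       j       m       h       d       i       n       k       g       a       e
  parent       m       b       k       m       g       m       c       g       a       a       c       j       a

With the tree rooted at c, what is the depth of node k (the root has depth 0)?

5

Path from c to k: c → g → m → j → a → k, which has 5 edges.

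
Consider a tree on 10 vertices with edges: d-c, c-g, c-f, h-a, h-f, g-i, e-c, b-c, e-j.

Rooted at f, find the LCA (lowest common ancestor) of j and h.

Ancestors of j (toward the root): j, e, c, f.
Ancestors of h: h, f.
The deepest node appearing in both lists is f.

f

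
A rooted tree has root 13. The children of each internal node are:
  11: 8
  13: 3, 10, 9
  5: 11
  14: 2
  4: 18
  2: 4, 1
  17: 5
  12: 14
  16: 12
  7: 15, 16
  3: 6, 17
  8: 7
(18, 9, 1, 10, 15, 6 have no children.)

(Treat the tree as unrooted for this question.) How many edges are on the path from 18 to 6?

12

18 - 4 - 2 - 14 - 12 - 16 - 7 - 8 - 11 - 5 - 17 - 3 - 6: 12 edges.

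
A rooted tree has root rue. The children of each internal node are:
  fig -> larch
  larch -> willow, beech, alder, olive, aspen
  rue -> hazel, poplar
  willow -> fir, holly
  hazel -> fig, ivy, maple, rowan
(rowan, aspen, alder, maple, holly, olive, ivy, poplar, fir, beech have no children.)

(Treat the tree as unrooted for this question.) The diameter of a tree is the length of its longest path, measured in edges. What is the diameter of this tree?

BFS from holly reaches poplar last, at distance 6; BFS from poplar confirms no node is farther.
Path: holly - willow - larch - fig - hazel - rue - poplar.

6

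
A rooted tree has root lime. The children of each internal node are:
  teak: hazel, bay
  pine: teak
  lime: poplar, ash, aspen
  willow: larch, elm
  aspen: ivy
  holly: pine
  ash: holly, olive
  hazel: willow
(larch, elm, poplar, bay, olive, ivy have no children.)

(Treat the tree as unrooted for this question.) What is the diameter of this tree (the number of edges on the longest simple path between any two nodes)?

9

Starting from ivy, a farthest node is elm at distance 9.
One longest path: ivy – aspen – lime – ash – holly – pine – teak – hazel – willow – elm.
So the diameter is 9.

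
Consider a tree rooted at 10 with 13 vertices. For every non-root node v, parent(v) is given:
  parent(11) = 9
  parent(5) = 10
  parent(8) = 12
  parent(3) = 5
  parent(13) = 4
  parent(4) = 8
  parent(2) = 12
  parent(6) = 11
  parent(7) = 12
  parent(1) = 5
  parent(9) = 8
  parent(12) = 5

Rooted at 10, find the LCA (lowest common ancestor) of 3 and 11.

5

Path 3→root: 3 5 10; path 11→root: 11 9 8 12 5 10.
First common node: 5.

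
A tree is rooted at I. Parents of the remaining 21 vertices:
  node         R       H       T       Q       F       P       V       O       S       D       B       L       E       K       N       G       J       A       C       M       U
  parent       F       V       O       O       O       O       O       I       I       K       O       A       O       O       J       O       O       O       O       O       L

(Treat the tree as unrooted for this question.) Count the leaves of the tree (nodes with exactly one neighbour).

14

The leaves are B, C, D, E, G, H, M, N, P, Q, R, S, T, U.
That is 14 leaves.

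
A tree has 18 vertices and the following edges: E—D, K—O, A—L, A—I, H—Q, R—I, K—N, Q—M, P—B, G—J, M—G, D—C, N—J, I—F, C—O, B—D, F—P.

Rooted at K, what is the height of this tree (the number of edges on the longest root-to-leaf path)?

9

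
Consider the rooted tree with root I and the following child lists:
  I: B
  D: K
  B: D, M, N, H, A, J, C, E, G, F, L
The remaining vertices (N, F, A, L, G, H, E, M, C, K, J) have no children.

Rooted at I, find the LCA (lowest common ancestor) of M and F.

B

Path M→root: M B I; path F→root: F B I.
First common node: B.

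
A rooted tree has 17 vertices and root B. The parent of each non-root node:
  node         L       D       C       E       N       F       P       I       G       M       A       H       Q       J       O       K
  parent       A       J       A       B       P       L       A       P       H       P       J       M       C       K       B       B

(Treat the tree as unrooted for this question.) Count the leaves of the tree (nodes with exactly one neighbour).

8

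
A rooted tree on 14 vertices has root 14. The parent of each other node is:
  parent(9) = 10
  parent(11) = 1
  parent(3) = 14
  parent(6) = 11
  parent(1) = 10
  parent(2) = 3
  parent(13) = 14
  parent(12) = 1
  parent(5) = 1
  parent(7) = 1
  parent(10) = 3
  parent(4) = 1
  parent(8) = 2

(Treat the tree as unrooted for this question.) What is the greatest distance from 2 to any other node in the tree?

5

Distances from 2 peak at 5, attained at 6.
2–3–10–1–11–6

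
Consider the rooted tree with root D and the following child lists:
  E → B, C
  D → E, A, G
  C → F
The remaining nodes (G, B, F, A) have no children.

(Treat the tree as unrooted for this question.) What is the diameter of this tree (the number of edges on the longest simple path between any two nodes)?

4

A longest path is A-D-E-C-F, with 4 edges.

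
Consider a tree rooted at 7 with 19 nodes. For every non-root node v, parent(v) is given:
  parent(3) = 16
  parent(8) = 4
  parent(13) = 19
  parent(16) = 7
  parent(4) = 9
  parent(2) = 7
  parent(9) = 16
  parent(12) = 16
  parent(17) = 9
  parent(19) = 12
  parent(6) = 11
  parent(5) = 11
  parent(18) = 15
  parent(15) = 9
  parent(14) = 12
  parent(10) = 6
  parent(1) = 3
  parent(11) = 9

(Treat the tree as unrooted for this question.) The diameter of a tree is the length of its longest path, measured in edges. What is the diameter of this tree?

A longest path is 13–19–12–16–9–11–6–10, with 7 edges.

7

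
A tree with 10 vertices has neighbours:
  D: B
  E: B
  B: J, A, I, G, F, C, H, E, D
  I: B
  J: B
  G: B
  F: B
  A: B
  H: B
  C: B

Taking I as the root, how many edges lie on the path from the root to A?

2

Path from I to A: I–B–A, which has 2 edges.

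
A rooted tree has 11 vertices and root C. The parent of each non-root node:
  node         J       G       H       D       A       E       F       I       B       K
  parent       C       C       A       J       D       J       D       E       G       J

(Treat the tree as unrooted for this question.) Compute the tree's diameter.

6

A longest path is B–G–C–J–D–A–H, with 6 edges.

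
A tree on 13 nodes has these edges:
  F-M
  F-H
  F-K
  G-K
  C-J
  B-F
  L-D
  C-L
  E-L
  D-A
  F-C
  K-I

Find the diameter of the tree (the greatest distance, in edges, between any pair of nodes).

6

Starting from A, a farthest node is G at distance 6.
One longest path: A-D-L-C-F-K-G.
So the diameter is 6.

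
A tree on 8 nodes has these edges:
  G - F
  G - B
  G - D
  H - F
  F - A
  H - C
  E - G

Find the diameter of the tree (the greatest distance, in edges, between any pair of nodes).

BFS from E reaches C last, at distance 4; BFS from C confirms no node is farther.
Path: E–G–F–H–C.

4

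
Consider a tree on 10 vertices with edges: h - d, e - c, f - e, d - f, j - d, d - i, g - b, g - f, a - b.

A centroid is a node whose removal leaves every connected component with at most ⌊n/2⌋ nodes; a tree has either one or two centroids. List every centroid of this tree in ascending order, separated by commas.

Delete f: the remaining components have sizes 4, 3, 2. Max 4 ≤ 5, so f is a centroid.
No neighbour of f does as well, so f is the unique centroid.

f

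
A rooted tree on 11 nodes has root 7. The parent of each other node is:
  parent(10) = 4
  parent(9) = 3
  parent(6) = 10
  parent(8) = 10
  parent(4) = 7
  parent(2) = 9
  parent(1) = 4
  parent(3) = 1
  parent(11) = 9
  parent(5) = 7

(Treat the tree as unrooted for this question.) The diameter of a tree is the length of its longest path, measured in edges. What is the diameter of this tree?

6

BFS from 2 reaches 6 last, at distance 6; BFS from 6 confirms no node is farther.
Path: 2-9-3-1-4-10-6.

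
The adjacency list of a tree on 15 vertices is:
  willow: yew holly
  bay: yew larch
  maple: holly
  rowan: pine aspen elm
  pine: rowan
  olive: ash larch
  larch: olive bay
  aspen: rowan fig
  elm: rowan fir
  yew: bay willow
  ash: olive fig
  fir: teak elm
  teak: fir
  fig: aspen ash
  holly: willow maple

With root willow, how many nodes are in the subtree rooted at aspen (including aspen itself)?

6

Descendants of aspen (including itself): aspen, rowan, pine, elm, fir, teak. That's 6.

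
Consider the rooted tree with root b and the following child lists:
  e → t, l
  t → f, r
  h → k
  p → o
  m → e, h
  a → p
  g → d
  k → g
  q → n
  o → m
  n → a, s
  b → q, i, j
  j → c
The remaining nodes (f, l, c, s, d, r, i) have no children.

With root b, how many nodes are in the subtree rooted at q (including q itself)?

16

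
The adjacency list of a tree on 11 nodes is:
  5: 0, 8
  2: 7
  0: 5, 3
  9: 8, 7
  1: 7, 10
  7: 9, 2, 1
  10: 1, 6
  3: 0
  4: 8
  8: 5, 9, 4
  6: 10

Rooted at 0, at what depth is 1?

Climbing from 1 to the root: 1 – 7 – 9 – 8 – 5 – 0. That's 5 steps.

5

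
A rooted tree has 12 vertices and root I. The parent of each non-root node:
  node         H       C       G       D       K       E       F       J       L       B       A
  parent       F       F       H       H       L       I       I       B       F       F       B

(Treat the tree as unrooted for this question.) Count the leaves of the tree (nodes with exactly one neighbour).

Exactly 7 nodes have a single neighbour: A, C, D, E, G, J, K.

7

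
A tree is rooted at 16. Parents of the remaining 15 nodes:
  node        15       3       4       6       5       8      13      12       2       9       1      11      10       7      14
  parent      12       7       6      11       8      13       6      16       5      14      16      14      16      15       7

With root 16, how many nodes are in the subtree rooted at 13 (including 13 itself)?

The subtree rooted at 13 contains: 13, 8, 5, 2 — 4 nodes.

4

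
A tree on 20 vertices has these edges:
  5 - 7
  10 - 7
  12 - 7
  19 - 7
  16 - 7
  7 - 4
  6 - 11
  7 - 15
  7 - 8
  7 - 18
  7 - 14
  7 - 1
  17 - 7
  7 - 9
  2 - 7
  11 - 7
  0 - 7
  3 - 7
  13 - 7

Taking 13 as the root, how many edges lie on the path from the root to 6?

3

Climbing from 6 to the root: 6–11–7–13. That's 3 steps.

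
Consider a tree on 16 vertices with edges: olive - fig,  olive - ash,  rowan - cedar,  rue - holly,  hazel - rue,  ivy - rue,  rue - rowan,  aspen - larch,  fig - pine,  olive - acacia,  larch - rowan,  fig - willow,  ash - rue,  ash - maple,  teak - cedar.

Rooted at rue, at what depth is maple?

2

Path from rue to maple: rue – ash – maple, which has 2 edges.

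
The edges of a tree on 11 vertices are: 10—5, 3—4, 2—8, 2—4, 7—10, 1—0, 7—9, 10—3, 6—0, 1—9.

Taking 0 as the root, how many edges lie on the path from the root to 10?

Climbing from 10 to the root: 10–7–9–1–0. That's 4 steps.

4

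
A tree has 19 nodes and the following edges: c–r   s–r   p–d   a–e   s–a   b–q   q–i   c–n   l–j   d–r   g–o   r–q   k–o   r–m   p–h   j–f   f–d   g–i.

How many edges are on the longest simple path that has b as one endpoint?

Distances from b peak at 6, attained at l.
b–q–r–d–f–j–l

6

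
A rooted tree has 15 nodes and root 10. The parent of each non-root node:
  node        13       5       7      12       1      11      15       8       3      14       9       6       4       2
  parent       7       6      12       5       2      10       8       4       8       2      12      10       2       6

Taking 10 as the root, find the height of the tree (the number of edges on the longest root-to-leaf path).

5

13 sits deepest: 10 – 6 – 5 – 12 – 7 – 13 — 5 edges from the root.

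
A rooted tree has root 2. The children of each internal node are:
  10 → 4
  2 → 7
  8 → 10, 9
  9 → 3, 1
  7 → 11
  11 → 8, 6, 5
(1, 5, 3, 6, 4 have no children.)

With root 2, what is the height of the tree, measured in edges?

5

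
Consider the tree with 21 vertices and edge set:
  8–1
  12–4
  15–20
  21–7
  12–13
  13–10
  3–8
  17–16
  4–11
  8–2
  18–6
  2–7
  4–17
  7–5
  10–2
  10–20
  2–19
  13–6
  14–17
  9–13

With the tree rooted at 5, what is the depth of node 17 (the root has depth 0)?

Path from 5 to 17: 5 – 7 – 2 – 10 – 13 – 12 – 4 – 17, which has 7 edges.

7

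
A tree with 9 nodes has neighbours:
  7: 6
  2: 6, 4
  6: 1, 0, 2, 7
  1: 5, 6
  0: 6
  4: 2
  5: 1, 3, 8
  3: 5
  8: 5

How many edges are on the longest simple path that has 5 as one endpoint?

4

A farthest node from 5 is 4.
The path 5-1-6-2-4 has 4 edges.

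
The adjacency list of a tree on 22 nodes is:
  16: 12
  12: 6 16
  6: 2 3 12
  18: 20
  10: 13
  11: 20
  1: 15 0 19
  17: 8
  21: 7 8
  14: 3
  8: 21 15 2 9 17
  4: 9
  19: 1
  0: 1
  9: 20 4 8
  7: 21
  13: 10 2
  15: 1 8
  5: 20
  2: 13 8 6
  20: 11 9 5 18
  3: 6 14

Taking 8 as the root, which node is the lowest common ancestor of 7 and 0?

8

Path 7→root: 7 21 8; path 0→root: 0 1 15 8.
First common node: 8.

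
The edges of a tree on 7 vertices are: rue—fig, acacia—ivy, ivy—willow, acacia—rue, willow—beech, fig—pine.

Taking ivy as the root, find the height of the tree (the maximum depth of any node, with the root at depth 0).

4

pine sits deepest: ivy – acacia – rue – fig – pine — 4 edges from the root.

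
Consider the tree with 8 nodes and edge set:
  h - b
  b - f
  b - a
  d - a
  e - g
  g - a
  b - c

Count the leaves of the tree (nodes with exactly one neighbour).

Degree-1 nodes: c, d, e, f, h — 5 of them.

5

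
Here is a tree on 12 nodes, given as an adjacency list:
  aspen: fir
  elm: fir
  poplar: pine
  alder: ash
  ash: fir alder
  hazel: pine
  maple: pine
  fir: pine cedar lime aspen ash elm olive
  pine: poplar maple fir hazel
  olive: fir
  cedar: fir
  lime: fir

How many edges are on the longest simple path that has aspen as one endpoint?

3

The node farthest from aspen is hazel (poplar, maple, alder also at distance 3), via aspen – fir – pine – hazel — 3 edges.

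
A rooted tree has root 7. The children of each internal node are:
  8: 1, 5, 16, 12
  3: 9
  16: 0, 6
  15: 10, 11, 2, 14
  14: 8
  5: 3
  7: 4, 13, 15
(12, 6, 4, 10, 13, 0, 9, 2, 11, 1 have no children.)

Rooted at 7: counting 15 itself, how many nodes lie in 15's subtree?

14

15's subtree: {15, 2, 14, 11, 10, 8, 5, 16, 1, 12, 3, 0, 6, 9}, size 14.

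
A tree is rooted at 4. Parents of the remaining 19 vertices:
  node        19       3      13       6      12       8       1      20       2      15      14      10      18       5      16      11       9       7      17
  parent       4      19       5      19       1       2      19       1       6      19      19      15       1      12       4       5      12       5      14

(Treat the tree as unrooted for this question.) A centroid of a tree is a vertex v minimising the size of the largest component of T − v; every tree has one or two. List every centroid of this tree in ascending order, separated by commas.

19

Delete 19: the remaining components have sizes 9, 3, 2, 2, 2, 1. Max 9 ≤ 10, so 19 is a centroid.
No neighbour of 19 does as well, so 19 is the unique centroid.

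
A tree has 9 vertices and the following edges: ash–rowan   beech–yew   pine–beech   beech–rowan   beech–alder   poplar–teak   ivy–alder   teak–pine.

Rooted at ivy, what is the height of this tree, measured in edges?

5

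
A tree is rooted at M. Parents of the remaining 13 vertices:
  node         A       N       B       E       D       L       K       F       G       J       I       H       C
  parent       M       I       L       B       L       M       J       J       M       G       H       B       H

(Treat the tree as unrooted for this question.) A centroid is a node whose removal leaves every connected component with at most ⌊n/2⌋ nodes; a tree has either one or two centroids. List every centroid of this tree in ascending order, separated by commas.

Delete L: the remaining components have sizes 6, 6, 1. Max 6 ≤ 7, so L is a centroid.
Every other node leaves some component of size > 7, so the centroid is unique.

L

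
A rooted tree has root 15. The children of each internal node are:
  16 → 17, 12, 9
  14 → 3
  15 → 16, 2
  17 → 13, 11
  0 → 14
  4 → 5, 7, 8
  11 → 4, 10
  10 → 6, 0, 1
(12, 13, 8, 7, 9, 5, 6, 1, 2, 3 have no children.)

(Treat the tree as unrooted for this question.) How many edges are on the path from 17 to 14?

4

17–11–10–0–14: 4 edges.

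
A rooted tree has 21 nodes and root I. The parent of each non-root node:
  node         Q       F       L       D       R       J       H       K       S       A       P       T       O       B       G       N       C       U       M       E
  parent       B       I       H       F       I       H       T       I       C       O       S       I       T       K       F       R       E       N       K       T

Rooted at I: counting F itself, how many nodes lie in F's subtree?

F's subtree: {F, D, G}, size 3.

3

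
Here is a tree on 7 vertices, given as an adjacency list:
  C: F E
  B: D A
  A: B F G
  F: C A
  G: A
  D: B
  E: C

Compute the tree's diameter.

5

A longest path is D-B-A-F-C-E, with 5 edges.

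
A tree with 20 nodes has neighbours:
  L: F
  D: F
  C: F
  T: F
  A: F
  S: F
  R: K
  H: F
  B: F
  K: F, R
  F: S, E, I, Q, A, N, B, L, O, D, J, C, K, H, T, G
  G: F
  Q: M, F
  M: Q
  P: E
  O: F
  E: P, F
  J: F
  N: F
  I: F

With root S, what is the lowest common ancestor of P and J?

F

Ancestors of P (toward the root): P, E, F, S.
Ancestors of J: J, F, S.
The deepest node appearing in both lists is F.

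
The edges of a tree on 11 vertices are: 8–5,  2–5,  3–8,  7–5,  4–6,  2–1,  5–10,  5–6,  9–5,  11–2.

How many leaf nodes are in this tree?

Degree-1 nodes: 1, 3, 4, 7, 9, 10, 11 — 7 of them.

7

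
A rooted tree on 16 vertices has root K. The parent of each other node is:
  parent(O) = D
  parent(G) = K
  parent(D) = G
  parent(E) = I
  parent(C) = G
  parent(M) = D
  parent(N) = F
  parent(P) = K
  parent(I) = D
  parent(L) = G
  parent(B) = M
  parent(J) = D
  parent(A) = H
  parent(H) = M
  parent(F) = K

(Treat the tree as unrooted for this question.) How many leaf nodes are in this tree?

9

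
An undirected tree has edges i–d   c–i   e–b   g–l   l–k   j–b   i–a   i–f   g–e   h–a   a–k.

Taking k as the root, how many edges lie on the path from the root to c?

Climbing from c to the root: c – i – a – k. That's 3 steps.

3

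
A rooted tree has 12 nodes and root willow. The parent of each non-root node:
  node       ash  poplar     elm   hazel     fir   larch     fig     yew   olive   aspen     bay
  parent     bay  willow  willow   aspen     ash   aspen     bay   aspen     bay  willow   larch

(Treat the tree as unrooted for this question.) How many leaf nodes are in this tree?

7

Degree-1 nodes: elm, fig, fir, hazel, olive, poplar, yew — 7 of them.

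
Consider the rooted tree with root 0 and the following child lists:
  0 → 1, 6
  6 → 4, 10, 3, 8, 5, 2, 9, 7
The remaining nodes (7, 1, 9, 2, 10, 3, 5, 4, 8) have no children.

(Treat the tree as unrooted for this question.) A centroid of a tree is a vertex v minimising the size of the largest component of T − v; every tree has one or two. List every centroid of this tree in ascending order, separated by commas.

If 6 is removed the pieces have sizes 2, 1, 1, 1, 1, 1, 1, 1, 1, all ≤ ⌊11/2⌋ = 5.
No neighbour of 6 does as well, so 6 is the unique centroid.

6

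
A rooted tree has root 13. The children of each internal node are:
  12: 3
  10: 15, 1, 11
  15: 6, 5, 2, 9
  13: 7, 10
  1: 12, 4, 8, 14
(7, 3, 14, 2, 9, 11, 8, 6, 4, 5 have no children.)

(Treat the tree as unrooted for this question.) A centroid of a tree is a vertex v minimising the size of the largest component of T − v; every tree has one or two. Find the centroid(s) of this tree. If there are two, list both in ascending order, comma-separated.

Delete 10: the remaining components have sizes 6, 5, 2, 1. Max 6 ≤ 7, so 10 is a centroid.
Every other node leaves some component of size > 7, so the centroid is unique.

10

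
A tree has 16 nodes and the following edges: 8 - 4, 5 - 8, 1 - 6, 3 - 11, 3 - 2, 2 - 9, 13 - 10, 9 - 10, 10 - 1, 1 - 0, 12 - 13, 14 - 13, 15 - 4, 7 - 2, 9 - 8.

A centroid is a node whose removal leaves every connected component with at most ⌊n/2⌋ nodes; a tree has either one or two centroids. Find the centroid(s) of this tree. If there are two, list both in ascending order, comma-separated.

9

Removing 9 splits the tree into components of sizes 7, 4, 4; the largest is 7 ≤ ⌊16/2⌋ = 8.
No neighbour of 9 does as well, so 9 is the unique centroid.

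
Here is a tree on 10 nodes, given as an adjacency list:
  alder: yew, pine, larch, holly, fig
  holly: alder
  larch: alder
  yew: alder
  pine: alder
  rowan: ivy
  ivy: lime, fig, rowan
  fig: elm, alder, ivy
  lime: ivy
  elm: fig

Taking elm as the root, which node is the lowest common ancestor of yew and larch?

alder

Path yew→root: yew alder fig elm; path larch→root: larch alder fig elm.
First common node: alder.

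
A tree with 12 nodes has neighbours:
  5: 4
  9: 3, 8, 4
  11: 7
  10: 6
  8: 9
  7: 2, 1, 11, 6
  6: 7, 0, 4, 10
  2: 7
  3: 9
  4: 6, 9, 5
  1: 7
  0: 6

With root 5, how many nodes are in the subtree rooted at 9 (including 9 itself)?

Descendants of 9 (including itself): 9, 3, 8. That's 3.

3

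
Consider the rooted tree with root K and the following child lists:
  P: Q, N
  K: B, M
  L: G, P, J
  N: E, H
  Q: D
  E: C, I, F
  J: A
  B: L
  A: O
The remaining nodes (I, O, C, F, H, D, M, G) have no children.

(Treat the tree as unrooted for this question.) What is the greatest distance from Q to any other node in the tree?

A farthest node from Q is M (O also at distance 5).
The path Q–P–L–B–K–M has 5 edges.

5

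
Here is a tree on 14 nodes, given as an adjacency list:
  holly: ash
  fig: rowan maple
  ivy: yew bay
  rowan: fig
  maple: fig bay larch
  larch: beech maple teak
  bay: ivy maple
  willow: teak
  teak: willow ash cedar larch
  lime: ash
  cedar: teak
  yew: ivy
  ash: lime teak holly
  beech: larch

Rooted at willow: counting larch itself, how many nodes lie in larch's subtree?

8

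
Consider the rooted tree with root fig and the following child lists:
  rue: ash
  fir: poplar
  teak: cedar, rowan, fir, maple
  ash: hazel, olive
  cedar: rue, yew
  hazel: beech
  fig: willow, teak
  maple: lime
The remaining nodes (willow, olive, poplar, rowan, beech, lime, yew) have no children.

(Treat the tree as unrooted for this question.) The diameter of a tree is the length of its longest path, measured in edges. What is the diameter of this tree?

7

Starting from beech, a farthest node is lime at distance 7.
One longest path: beech – hazel – ash – rue – cedar – teak – maple – lime.
So the diameter is 7.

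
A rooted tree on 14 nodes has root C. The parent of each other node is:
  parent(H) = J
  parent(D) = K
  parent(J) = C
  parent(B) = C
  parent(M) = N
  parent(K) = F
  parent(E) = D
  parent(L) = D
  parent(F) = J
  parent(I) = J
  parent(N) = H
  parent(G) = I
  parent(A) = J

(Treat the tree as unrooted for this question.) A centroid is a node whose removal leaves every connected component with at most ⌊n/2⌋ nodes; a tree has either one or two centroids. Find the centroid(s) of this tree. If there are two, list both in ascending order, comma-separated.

Delete J: the remaining components have sizes 5, 3, 2, 2, 1. Max 5 ≤ 7, so J is a centroid.
No neighbour of J does as well, so J is the unique centroid.

J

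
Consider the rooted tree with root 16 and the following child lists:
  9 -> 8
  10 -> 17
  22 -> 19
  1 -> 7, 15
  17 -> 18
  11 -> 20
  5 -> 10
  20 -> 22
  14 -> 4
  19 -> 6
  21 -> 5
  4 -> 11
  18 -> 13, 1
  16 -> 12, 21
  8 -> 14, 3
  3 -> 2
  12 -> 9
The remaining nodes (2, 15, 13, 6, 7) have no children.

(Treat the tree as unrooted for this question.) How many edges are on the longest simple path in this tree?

BFS from 6 reaches 15 last, at distance 17; BFS from 15 confirms no node is farther.
Path: 6 - 19 - 22 - 20 - 11 - 4 - 14 - 8 - 9 - 12 - 16 - 21 - 5 - 10 - 17 - 18 - 1 - 15.

17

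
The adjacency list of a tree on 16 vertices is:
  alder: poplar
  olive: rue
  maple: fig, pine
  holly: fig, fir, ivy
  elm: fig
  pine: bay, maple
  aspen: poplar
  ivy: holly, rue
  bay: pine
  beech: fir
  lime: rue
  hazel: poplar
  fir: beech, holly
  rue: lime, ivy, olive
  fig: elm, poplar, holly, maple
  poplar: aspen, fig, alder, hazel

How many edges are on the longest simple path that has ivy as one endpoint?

5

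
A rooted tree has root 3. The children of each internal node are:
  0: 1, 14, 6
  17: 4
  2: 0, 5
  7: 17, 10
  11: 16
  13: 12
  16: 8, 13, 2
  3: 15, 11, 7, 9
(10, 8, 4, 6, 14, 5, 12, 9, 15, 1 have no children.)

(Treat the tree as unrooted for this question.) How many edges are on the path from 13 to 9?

4

Walking from 13: 13 - 16 - 11 - 3 - 9. Length 4.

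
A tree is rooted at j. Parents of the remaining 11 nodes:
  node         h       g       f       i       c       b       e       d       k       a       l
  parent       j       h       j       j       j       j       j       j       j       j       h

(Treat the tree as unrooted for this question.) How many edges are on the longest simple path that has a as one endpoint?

A farthest node from a is l (g also at distance 3).
The path a–j–h–l has 3 edges.

3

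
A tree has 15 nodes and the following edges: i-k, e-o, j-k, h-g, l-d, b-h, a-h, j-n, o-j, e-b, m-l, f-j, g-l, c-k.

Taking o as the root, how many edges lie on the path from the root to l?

5

o → e → b → h → g → l — 5 edges.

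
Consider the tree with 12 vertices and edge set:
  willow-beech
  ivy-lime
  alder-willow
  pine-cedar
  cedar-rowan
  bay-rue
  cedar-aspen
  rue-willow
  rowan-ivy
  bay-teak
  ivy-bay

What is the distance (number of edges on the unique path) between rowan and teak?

3

Walking from rowan: rowan - ivy - bay - teak. Length 3.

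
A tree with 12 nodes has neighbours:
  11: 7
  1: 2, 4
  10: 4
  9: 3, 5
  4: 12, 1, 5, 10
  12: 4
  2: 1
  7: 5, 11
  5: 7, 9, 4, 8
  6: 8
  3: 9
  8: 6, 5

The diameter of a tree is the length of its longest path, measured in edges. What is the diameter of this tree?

A longest path is 3–9–5–4–1–2, with 5 edges.

5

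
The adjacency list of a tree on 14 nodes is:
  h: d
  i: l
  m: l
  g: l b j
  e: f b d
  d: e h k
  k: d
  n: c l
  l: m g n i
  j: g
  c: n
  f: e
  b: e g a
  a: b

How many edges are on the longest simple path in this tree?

A longest path is c–n–l–g–b–e–d–h, with 7 edges.

7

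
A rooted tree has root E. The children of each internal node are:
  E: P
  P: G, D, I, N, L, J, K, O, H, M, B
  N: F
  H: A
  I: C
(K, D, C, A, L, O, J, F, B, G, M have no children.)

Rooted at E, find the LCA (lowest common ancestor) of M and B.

Path M→root: M P E; path B→root: B P E.
First common node: P.

P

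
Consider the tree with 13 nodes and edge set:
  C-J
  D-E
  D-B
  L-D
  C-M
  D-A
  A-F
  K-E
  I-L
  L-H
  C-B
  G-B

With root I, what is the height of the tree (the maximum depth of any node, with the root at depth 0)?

J sits deepest: I – L – D – B – C – J — 5 edges from the root.

5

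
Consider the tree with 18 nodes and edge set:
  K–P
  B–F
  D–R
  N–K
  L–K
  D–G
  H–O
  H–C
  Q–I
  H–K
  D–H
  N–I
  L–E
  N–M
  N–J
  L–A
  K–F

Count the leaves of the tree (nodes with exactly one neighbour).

11

Degree-1 nodes: A, B, C, E, G, J, M, O, P, Q, R — 11 of them.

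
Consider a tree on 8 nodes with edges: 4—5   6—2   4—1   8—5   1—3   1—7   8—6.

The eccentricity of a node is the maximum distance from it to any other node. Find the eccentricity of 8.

The node farthest from 8 is 3 (7 also at distance 4), via 8 – 5 – 4 – 1 – 3 — 4 edges.

4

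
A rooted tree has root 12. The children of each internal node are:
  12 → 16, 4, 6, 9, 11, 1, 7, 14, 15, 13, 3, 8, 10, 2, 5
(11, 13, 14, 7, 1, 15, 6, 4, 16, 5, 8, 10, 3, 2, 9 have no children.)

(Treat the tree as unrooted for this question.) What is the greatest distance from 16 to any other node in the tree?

The node farthest from 16 is 14 (11, 13, 8, 1, 10, 4, 9, 3, 6, 2, 5, 15, 7 also at distance 2), via 16–12–14 — 2 edges.

2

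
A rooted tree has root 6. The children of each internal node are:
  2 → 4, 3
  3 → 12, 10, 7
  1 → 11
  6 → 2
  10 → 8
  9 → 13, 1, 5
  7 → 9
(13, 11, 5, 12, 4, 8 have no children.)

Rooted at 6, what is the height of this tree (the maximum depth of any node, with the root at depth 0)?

11 sits deepest: 6 – 2 – 3 – 7 – 9 – 1 – 11 — 6 edges from the root.

6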